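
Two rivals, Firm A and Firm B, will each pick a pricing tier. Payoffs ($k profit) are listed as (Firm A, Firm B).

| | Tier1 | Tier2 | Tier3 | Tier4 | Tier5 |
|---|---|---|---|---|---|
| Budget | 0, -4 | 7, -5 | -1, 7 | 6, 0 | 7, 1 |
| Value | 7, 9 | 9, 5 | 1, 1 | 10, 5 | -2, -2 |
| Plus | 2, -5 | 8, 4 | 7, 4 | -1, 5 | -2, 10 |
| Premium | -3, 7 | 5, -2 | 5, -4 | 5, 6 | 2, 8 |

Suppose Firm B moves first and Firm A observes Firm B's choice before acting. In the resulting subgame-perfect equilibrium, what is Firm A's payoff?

7

Work backward from Firm A's decision.
- Tier1: Firm A compares 0, 7, 2, -3 and picks Value; Firm B would get 9.
- Tier2: Firm A compares 7, 9, 8, 5 and picks Value; Firm B would get 5.
- Tier3: Firm A compares -1, 1, 7, 5 and picks Plus; Firm B would get 4.
- Tier4: Firm A compares 6, 10, -1, 5 and picks Value; Firm B would get 5.
- Tier5: Firm A compares 7, -2, -2, 2 and picks Budget; Firm B would get 1.
Firm B's induced payoffs are 9, 5, 4, 5, 1, so Firm B commits to Tier1. Subgame-perfect outcome: (Value, Tier1) with payoffs (7, 9).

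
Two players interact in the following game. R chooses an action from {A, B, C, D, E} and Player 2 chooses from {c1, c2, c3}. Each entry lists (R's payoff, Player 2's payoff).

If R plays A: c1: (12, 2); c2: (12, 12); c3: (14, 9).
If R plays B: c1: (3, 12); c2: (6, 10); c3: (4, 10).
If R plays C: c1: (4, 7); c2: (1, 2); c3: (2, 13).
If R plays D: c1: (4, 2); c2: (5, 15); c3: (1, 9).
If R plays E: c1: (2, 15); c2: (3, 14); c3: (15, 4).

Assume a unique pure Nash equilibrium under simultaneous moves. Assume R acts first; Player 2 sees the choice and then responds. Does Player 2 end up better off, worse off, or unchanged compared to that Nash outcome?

Player 2 best-responds to each possible R move:
- A → Player 2 plays c2 (best of 2, 12, 9); R gets 12.
- B → Player 2 plays c1 (best of 12, 10, 10); R gets 3.
- C → Player 2 plays c3 (best of 7, 2, 13); R gets 2.
- D → Player 2 plays c2 (best of 2, 15, 9); R gets 5.
- E → Player 2 plays c1 (best of 15, 14, 4); R gets 2.
Maximizing over 12, 3, 2, 5, 2, R chooses A. Subgame-perfect outcome: (A, c2) with payoffs (12, 12).
Under simultaneous play:
R's best replies: c1→A; c2→A; c3→E.
Player 2's best replies: A→c2; B→c1; C→c3; D→c2; E→c1.
The unique mutual best reply is (A, c2), giving (12, 12).
Player 2 earns 12 sequentially versus 12 at the Nash outcome: unchanged.

unchanged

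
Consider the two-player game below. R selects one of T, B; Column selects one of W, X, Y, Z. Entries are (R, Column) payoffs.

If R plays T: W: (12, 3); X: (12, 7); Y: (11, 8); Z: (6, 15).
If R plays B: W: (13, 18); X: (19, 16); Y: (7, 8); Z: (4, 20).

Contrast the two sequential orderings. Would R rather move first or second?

second

If R leads: Column's best replies are T→Z, B→Z; R's induced payoffs 6, 4; outcome (T, Z), payoffs (6, 15).
If Column leads: R's best replies are W→B, X→B, Y→T, Z→T; Column's induced payoffs 18, 16, 8, 15; outcome (B, W), payoffs (13, 18).
R gets 6 moving first and 13 moving second, so R prefers to move second.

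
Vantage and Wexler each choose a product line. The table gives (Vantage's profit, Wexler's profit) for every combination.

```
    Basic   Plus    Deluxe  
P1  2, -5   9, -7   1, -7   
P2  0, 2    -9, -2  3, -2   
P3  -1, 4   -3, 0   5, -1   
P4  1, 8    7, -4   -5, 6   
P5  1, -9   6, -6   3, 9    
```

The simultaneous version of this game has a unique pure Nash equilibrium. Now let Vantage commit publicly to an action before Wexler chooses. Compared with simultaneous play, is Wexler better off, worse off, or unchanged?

Backward induction with Vantage moving first.
- P1: BR = Basic, leader payoff 2.
- P2: BR = Basic, leader payoff 0.
- P3: BR = Basic, leader payoff -1.
- P4: BR = Basic, leader payoff 1.
- P5: BR = Deluxe, leader payoff 3.
Among 2, 0, -1, 1, 3, the best is 3 at P5. Subgame-perfect outcome: (P5, Deluxe) with payoffs (3, 9).
For the simultaneous game, intersect best replies.
Vantage's best replies: Basic→P1; Plus→P1; Deluxe→P3.
Wexler's best replies: P1→Basic; P2→Basic; P3→Basic; P4→Basic; P5→Deluxe.
The unique mutual best reply is (P1, Basic), giving (2, -5).
Wexler earns 9 sequentially versus -5 at the Nash outcome: better off.

better off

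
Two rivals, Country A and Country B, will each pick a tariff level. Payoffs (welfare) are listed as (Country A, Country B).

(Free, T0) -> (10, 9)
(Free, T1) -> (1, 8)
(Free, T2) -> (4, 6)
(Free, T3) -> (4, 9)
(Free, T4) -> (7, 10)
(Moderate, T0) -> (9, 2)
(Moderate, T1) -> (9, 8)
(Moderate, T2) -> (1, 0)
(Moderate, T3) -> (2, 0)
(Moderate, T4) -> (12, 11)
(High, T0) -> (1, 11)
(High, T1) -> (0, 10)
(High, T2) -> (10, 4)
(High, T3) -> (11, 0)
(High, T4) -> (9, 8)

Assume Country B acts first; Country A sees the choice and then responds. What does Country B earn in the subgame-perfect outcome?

Work backward from Country A's decision.
- T0 → Country A plays Free (best of 10, 9, 1); Country B gets 9.
- T1 → Country A plays Moderate (best of 1, 9, 0); Country B gets 8.
- T2 → Country A plays High (best of 4, 1, 10); Country B gets 4.
- T3 → Country A plays High (best of 4, 2, 11); Country B gets 0.
- T4 → Country A plays Moderate (best of 7, 12, 9); Country B gets 11.
Country B's induced payoffs are 9, 8, 4, 0, 11, so Country B commits to T4. Subgame-perfect outcome: (Moderate, T4) with payoffs (12, 11).

11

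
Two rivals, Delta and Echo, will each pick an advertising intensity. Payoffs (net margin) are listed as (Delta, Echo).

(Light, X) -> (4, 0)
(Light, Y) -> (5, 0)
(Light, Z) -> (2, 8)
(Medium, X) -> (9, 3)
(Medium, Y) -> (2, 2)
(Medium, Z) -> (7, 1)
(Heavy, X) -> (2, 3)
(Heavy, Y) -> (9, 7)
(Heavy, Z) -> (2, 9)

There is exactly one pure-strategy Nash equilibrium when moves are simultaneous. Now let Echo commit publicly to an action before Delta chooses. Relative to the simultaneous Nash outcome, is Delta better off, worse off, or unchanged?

unchanged

Work backward from Delta's decision.
- X: Delta compares 4, 9, 2 and picks Medium; Echo would get 3.
- Y: Delta compares 5, 2, 9 and picks Heavy; Echo would get 7.
- Z: Delta compares 2, 7, 2 and picks Medium; Echo would get 1.
Among 3, 7, 1, the best is 7 at Y. Subgame-perfect outcome: (Heavy, Y) with payoffs (9, 7).
For the simultaneous game, intersect best replies.
Delta's best replies: X→Medium; Y→Heavy; Z→Medium.
Echo's best replies: Light→Z; Medium→X; Heavy→Z.
Only (Medium, X) has each player best-responding; Nash payoffs (9, 3).
Delta earns 9 sequentially versus 9 at the Nash outcome: unchanged.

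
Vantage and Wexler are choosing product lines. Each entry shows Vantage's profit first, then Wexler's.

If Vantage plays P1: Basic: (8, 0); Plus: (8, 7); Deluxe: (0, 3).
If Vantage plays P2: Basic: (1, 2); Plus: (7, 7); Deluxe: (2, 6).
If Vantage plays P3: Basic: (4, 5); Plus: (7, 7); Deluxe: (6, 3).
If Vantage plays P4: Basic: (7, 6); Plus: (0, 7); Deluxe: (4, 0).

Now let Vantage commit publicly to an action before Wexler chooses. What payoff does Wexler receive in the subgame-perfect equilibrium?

7

Work backward from Wexler's decision.
- P1: Wexler compares 0, 7, 3 and picks Plus; Vantage would get 8.
- P2: Wexler compares 2, 7, 6 and picks Plus; Vantage would get 7.
- P3: Wexler compares 5, 7, 3 and picks Plus; Vantage would get 7.
- P4: Wexler compares 6, 7, 0 and picks Plus; Vantage would get 0.
Maximizing over 8, 7, 7, 0, Vantage chooses P1. Subgame-perfect outcome: (P1, Plus) with payoffs (8, 7).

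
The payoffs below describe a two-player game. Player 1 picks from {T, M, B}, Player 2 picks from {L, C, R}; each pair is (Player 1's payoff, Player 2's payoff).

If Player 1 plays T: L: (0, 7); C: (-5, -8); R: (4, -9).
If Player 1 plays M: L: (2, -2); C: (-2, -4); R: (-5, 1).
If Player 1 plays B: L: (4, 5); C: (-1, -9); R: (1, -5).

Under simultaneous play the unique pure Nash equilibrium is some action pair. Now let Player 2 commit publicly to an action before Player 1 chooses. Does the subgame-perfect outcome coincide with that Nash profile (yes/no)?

yes

Solve by backward induction (Player 2 leads).
- L → Player 1 plays B (best of 0, 2, 4); Player 2 gets 5.
- C → Player 1 plays B (best of -5, -2, -1); Player 2 gets -9.
- R → Player 1 plays T (best of 4, -5, 1); Player 2 gets -9.
Among 5, -9, -9, the best is 5 at L. Subgame-perfect outcome: (B, L) with payoffs (4, 5).
Under simultaneous play:
Player 1's best replies: L→B; C→B; R→T.
Player 2's best replies: T→L; M→R; B→L.
The unique mutual best reply is (B, L), giving (4, 5).
Sequential outcome (B, L) coincides with the Nash profile (B, L).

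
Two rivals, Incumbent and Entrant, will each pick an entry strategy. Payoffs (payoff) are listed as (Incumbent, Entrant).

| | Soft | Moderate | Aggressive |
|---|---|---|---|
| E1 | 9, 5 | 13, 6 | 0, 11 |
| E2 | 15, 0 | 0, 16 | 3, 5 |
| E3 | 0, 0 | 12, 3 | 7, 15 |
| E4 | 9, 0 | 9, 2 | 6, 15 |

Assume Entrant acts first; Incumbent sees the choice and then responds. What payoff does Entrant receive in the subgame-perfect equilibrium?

Backward induction with Entrant moving first.
- Soft: Incumbent compares 9, 15, 0, 9 and picks E2; Entrant would get 0.
- Moderate: Incumbent compares 13, 0, 12, 9 and picks E1; Entrant would get 6.
- Aggressive: Incumbent compares 0, 3, 7, 6 and picks E3; Entrant would get 15.
Entrant's induced payoffs are 0, 6, 15, so Entrant commits to Aggressive. Subgame-perfect outcome: (E3, Aggressive) with payoffs (7, 15).

15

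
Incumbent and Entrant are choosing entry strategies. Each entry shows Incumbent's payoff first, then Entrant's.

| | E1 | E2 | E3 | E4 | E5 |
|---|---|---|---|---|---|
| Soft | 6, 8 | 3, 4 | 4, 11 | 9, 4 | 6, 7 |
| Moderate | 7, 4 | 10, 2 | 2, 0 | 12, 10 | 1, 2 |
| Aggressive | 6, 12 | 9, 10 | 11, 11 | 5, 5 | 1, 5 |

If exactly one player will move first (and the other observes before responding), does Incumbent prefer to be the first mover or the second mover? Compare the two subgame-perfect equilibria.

first

If Incumbent leads: Entrant's best replies are Soft→E3, Moderate→E4, Aggressive→E1; Incumbent's induced payoffs 4, 12, 6; outcome (Moderate, E4), payoffs (12, 10).
If Entrant leads: Incumbent's best replies are E1→Moderate, E2→Moderate, E3→Aggressive, E4→Moderate, E5→Soft; Entrant's induced payoffs 4, 2, 11, 10, 7; outcome (Aggressive, E3), payoffs (11, 11).
Incumbent gets 12 moving first and 11 moving second, so Incumbent prefers to move first.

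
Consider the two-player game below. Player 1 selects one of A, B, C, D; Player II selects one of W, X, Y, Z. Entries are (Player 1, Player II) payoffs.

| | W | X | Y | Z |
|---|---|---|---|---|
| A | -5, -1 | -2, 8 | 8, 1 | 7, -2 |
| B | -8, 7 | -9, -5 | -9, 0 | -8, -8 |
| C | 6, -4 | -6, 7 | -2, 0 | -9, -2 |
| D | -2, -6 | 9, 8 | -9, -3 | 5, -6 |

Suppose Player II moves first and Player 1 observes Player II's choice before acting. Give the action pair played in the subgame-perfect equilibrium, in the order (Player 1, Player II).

(D, X)

Player 1 best-responds to each possible Player II move:
- W → Player 1 plays C (best of -5, -8, 6, -2); Player II gets -4.
- X → Player 1 plays D (best of -2, -9, -6, 9); Player II gets 8.
- Y → Player 1 plays A (best of 8, -9, -2, -9); Player II gets 1.
- Z → Player 1 plays A (best of 7, -8, -9, 5); Player II gets -2.
Player II's induced payoffs are -4, 8, 1, -2, so Player II commits to X. Subgame-perfect outcome: (D, X) with payoffs (9, 8).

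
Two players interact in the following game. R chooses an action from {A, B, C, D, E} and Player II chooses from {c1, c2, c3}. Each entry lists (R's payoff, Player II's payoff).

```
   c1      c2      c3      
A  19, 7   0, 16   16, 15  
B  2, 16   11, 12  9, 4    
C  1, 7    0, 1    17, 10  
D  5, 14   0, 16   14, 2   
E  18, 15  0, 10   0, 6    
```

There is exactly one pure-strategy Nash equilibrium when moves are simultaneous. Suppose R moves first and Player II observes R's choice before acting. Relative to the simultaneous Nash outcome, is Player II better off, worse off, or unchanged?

better off

Player II best-responds to each possible R move:
- A → Player II plays c2 (best of 7, 16, 15); R gets 0.
- B → Player II plays c1 (best of 16, 12, 4); R gets 2.
- C → Player II plays c3 (best of 7, 1, 10); R gets 17.
- D → Player II plays c2 (best of 14, 16, 2); R gets 0.
- E → Player II plays c1 (best of 15, 10, 6); R gets 18.
Maximizing over 0, 2, 17, 0, 18, R chooses E. Subgame-perfect outcome: (E, c1) with payoffs (18, 15).
Under simultaneous play:
R's best replies: c1→A; c2→B; c3→C.
Player II's best replies: A→c2; B→c1; C→c3; D→c2; E→c1.
The unique mutual best reply is (C, c3), giving (17, 10).
Player II earns 15 sequentially versus 10 at the Nash outcome: better off.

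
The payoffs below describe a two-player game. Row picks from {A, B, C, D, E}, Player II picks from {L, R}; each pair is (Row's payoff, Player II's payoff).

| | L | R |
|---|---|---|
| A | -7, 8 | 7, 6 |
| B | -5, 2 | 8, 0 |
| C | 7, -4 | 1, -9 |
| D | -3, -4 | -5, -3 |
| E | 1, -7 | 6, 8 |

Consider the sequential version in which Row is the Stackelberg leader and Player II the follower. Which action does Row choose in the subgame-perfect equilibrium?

Work backward from Player II's decision.
- A: Player II compares 8, 6 and picks L; Row would get -7.
- B: Player II compares 2, 0 and picks L; Row would get -5.
- C: Player II compares -4, -9 and picks L; Row would get 7.
- D: Player II compares -4, -3 and picks R; Row would get -5.
- E: Player II compares -7, 8 and picks R; Row would get 6.
Among -7, -5, 7, -5, 6, the best is 7 at C. Subgame-perfect outcome: (C, L) with payoffs (7, -4).

C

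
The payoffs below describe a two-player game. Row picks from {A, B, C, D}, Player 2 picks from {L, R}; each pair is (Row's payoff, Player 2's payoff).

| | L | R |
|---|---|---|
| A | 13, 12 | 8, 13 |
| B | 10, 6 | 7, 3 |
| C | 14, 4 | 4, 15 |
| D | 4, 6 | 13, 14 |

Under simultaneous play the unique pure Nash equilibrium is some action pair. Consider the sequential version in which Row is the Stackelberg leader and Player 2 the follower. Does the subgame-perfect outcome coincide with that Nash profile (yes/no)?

Solve by backward induction (Row leads).
- A → Player 2 plays R (best of 12, 13); Row gets 8.
- B → Player 2 plays L (best of 6, 3); Row gets 10.
- C → Player 2 plays R (best of 4, 15); Row gets 4.
- D → Player 2 plays R (best of 6, 14); Row gets 13.
Among 8, 10, 4, 13, the best is 13 at D. Subgame-perfect outcome: (D, R) with payoffs (13, 14).
Under simultaneous play:
Row's best replies: L→C; R→D.
Player 2's best replies: A→R; B→L; C→R; D→R.
The unique mutual best reply is (D, R), giving (13, 14).
Sequential outcome (D, R) coincides with the Nash profile (D, R).

yes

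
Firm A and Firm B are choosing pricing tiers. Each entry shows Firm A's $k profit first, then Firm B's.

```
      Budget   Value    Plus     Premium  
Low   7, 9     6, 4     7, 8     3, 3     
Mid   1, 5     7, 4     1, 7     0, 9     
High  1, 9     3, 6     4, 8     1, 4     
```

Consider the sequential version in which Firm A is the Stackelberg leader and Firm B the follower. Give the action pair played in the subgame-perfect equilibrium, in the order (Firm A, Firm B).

(Low, Budget)

Work backward from Firm B's decision.
- Low: Firm B compares 9, 4, 8, 3 and picks Budget; Firm A would get 7.
- Mid: Firm B compares 5, 4, 7, 9 and picks Premium; Firm A would get 0.
- High: Firm B compares 9, 6, 8, 4 and picks Budget; Firm A would get 1.
Firm A's induced payoffs are 7, 0, 1, so Firm A commits to Low. Subgame-perfect outcome: (Low, Budget) with payoffs (7, 9).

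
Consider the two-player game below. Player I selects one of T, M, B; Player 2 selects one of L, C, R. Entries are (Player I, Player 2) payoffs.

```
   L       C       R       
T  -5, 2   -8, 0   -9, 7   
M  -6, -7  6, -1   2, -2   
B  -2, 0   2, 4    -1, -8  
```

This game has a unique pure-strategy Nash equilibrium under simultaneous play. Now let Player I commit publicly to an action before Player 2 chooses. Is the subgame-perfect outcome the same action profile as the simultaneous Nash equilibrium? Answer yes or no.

Work backward from Player 2's decision.
- T: Player 2 compares 2, 0, 7 and picks R; Player I would get -9.
- M: Player 2 compares -7, -1, -2 and picks C; Player I would get 6.
- B: Player 2 compares 0, 4, -8 and picks C; Player I would get 2.
Player I's induced payoffs are -9, 6, 2, so Player I commits to M. Subgame-perfect outcome: (M, C) with payoffs (6, -1).
Now find the simultaneous Nash equilibrium.
Player I's best replies: L→B; C→M; R→M.
Player 2's best replies: T→R; M→C; B→C.
The unique mutual best reply is (M, C), giving (6, -1).
Sequential outcome (M, C) coincides with the Nash profile (M, C).

yes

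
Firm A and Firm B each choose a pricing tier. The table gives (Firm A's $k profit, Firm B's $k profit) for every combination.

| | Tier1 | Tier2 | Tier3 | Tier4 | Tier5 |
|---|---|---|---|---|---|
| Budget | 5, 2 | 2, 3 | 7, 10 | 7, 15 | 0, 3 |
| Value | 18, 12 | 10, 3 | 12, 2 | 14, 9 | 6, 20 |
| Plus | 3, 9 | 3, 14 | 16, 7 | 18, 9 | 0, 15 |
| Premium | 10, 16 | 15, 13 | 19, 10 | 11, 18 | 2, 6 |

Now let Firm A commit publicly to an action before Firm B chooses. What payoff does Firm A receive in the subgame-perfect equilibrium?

11

Backward induction with Firm A moving first.
- Budget: Firm B compares 2, 3, 10, 15, 3 and picks Tier4; Firm A would get 7.
- Value: Firm B compares 12, 3, 2, 9, 20 and picks Tier5; Firm A would get 6.
- Plus: Firm B compares 9, 14, 7, 9, 15 and picks Tier5; Firm A would get 0.
- Premium: Firm B compares 16, 13, 10, 18, 6 and picks Tier4; Firm A would get 11.
Among 7, 6, 0, 11, the best is 11 at Premium. Subgame-perfect outcome: (Premium, Tier4) with payoffs (11, 18).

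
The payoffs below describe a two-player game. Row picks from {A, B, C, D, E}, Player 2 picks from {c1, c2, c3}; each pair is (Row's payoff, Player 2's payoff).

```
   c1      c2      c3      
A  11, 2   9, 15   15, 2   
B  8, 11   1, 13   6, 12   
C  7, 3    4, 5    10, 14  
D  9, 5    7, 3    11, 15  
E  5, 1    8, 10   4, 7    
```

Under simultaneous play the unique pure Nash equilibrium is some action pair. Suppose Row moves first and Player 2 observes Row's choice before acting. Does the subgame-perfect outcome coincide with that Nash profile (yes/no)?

Solve by backward induction (Row leads).
- A: BR = c2, leader payoff 9.
- B: BR = c2, leader payoff 1.
- C: BR = c3, leader payoff 10.
- D: BR = c3, leader payoff 11.
- E: BR = c2, leader payoff 8.
Row's induced payoffs are 9, 1, 10, 11, 8, so Row commits to D. Subgame-perfect outcome: (D, c3) with payoffs (11, 15).
Now find the simultaneous Nash equilibrium.
Row's best replies: c1→A; c2→A; c3→A.
Player 2's best replies: A→c2; B→c2; C→c3; D→c3; E→c2.
The unique mutual best reply is (A, c2), giving (9, 15).
Sequential outcome (D, c3) differs from the Nash profile (A, c2).

no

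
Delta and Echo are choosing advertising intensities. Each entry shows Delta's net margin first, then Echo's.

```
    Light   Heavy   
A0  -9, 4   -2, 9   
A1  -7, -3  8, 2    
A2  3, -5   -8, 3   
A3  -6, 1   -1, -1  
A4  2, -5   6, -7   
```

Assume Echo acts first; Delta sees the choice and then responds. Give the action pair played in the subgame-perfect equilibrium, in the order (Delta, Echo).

Solve by backward induction (Echo leads).
- Light → Delta plays A2 (best of -9, -7, 3, -6, 2); Echo gets -5.
- Heavy → Delta plays A1 (best of -2, 8, -8, -1, 6); Echo gets 2.
Among -5, 2, the best is 2 at Heavy. Subgame-perfect outcome: (A1, Heavy) with payoffs (8, 2).

(A1, Heavy)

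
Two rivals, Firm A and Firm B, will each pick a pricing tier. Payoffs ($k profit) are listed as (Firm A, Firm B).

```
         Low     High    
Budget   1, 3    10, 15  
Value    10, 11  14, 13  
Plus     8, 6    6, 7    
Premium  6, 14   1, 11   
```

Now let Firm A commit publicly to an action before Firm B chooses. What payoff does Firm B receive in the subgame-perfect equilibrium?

13

Work backward from Firm B's decision.
- Budget: Firm B compares 3, 15 and picks High; Firm A would get 10.
- Value: Firm B compares 11, 13 and picks High; Firm A would get 14.
- Plus: Firm B compares 6, 7 and picks High; Firm A would get 6.
- Premium: Firm B compares 14, 11 and picks Low; Firm A would get 6.
Firm A's induced payoffs are 10, 14, 6, 6, so Firm A commits to Value. Subgame-perfect outcome: (Value, High) with payoffs (14, 13).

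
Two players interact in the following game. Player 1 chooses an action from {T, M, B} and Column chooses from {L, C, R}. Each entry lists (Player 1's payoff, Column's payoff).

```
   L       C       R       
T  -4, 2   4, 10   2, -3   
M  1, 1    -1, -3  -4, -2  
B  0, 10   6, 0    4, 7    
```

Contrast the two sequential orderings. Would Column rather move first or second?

If Player 1 leads: Column's best replies are T→C, M→L, B→L; Player 1's induced payoffs 4, 1, 0; outcome (T, C), payoffs (4, 10).
If Column leads: Player 1's best replies are L→M, C→B, R→B; Column's induced payoffs 1, 0, 7; outcome (B, R), payoffs (4, 7).
Column gets 7 moving first and 10 moving second, so Column prefers to move second.

second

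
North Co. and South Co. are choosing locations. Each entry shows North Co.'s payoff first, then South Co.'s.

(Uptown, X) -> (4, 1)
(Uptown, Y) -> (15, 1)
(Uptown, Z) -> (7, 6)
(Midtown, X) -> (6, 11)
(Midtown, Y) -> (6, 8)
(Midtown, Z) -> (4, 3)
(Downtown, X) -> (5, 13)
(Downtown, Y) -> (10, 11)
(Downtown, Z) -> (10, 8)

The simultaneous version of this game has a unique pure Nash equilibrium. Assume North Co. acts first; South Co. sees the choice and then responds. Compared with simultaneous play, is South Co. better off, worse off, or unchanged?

worse off

Solve by backward induction (North Co. leads).
- Uptown → South Co. plays Z (best of 1, 1, 6); North Co. gets 7.
- Midtown → South Co. plays X (best of 11, 8, 3); North Co. gets 6.
- Downtown → South Co. plays X (best of 13, 11, 8); North Co. gets 5.
North Co.'s induced payoffs are 7, 6, 5, so North Co. commits to Uptown. Subgame-perfect outcome: (Uptown, Z) with payoffs (7, 6).
For the simultaneous game, intersect best replies.
North Co.'s best replies: X→Midtown; Y→Uptown; Z→Downtown.
South Co.'s best replies: Uptown→Z; Midtown→X; Downtown→X.
The unique mutual best reply is (Midtown, X), giving (6, 11).
South Co. earns 6 sequentially versus 11 at the Nash outcome: worse off.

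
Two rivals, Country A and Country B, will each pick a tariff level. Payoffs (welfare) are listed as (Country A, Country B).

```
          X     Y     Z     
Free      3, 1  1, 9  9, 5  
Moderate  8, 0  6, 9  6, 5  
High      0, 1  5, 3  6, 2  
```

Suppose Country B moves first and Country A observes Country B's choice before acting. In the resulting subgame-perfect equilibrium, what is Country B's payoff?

Country A best-responds to each possible Country B move:
- X → Country A plays Moderate (best of 3, 8, 0); Country B gets 0.
- Y → Country A plays Moderate (best of 1, 6, 5); Country B gets 9.
- Z → Country A plays Free (best of 9, 6, 6); Country B gets 5.
Among 0, 9, 5, the best is 9 at Y. Subgame-perfect outcome: (Moderate, Y) with payoffs (6, 9).

9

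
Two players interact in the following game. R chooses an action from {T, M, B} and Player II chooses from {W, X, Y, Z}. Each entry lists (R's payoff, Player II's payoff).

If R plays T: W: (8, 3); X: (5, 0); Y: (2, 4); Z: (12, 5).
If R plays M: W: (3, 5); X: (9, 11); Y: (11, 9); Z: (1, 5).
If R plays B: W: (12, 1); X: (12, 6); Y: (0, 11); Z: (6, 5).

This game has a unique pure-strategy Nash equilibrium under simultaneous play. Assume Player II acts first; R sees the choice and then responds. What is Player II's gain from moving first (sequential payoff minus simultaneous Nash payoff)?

Work backward from R's decision.
- W: BR = B, leader payoff 1.
- X: BR = B, leader payoff 6.
- Y: BR = M, leader payoff 9.
- Z: BR = T, leader payoff 5.
Maximizing over 1, 6, 9, 5, Player II chooses Y. Subgame-perfect outcome: (M, Y) with payoffs (11, 9).
Now find the simultaneous Nash equilibrium.
R's best replies: W→B; X→B; Y→M; Z→T.
Player II's best replies: T→Z; M→X; B→Y.
Only (T, Z) has each player best-responding; Nash payoffs (12, 5).
Player II's commitment gain: 9 − 5 = 4.

4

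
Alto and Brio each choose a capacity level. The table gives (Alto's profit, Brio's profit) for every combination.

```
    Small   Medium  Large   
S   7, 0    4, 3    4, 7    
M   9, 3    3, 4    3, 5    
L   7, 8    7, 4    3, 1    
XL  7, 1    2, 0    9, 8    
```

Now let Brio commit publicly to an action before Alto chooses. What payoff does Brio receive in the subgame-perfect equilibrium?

8

Solve by backward induction (Brio leads).
- Small → Alto plays M (best of 7, 9, 7, 7); Brio gets 3.
- Medium → Alto plays L (best of 4, 3, 7, 2); Brio gets 4.
- Large → Alto plays XL (best of 4, 3, 3, 9); Brio gets 8.
Maximizing over 3, 4, 8, Brio chooses Large. Subgame-perfect outcome: (XL, Large) with payoffs (9, 8).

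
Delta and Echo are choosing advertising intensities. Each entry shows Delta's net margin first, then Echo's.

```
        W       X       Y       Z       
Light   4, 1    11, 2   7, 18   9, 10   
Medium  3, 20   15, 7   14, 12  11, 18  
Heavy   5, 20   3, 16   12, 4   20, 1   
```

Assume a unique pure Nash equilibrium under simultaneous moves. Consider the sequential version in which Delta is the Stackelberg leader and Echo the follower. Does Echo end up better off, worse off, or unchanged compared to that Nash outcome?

Solve by backward induction (Delta leads).
- Light: BR = Y, leader payoff 7.
- Medium: BR = W, leader payoff 3.
- Heavy: BR = W, leader payoff 5.
Maximizing over 7, 3, 5, Delta chooses Light. Subgame-perfect outcome: (Light, Y) with payoffs (7, 18).
Now find the simultaneous Nash equilibrium.
Delta's best replies: W→Heavy; X→Medium; Y→Medium; Z→Heavy.
Echo's best replies: Light→Y; Medium→W; Heavy→W.
Only (Heavy, W) has each player best-responding; Nash payoffs (5, 20).
Echo earns 18 sequentially versus 20 at the Nash outcome: worse off.

worse off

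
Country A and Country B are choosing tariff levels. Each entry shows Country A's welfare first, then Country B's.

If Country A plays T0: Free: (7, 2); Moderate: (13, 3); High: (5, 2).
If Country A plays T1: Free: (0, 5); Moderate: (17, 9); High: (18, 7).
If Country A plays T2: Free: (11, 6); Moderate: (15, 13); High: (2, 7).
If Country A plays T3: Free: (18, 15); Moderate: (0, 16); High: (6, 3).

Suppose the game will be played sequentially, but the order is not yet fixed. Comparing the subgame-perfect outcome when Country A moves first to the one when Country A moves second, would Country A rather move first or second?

If Country A leads: Country B's best replies are T0→Moderate, T1→Moderate, T2→Moderate, T3→Moderate; Country A's induced payoffs 13, 17, 15, 0; outcome (T1, Moderate), payoffs (17, 9).
If Country B leads: Country A's best replies are Free→T3, Moderate→T1, High→T1; Country B's induced payoffs 15, 9, 7; outcome (T3, Free), payoffs (18, 15).
Country A gets 17 moving first and 18 moving second, so Country A prefers to move second.

second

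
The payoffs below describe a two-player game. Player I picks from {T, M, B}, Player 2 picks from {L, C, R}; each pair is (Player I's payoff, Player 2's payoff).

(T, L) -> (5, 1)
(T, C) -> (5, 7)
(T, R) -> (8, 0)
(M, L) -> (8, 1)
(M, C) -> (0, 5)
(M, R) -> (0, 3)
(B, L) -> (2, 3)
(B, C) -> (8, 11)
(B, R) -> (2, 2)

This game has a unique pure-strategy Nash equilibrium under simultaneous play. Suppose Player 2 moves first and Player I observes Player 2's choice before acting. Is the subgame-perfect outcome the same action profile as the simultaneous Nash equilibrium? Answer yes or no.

Player I best-responds to each possible Player 2 move:
- L: BR = M, leader payoff 1.
- C: BR = B, leader payoff 11.
- R: BR = T, leader payoff 0.
Player 2's induced payoffs are 1, 11, 0, so Player 2 commits to C. Subgame-perfect outcome: (B, C) with payoffs (8, 11).
For the simultaneous game, intersect best replies.
Player I's best replies: L→M; C→B; R→T.
Player 2's best replies: T→C; M→C; B→C.
The unique mutual best reply is (B, C), giving (8, 11).
Sequential outcome (B, C) coincides with the Nash profile (B, C).

yes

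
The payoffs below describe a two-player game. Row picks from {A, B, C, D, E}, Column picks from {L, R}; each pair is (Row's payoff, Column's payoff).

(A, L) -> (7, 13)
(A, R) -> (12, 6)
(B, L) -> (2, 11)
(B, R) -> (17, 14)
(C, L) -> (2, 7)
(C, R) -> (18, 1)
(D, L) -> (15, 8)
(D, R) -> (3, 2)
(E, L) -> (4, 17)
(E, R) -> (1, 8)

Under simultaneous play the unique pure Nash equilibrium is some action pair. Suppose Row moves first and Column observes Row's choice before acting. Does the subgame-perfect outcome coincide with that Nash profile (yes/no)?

no

Work backward from Column's decision.
- A: Column compares 13, 6 and picks L; Row would get 7.
- B: Column compares 11, 14 and picks R; Row would get 17.
- C: Column compares 7, 1 and picks L; Row would get 2.
- D: Column compares 8, 2 and picks L; Row would get 15.
- E: Column compares 17, 8 and picks L; Row would get 4.
Maximizing over 7, 17, 2, 15, 4, Row chooses B. Subgame-perfect outcome: (B, R) with payoffs (17, 14).
For the simultaneous game, intersect best replies.
Row's best replies: L→D; R→C.
Column's best replies: A→L; B→R; C→L; D→L; E→L.
The unique mutual best reply is (D, L), giving (15, 8).
Sequential outcome (B, R) differs from the Nash profile (D, L).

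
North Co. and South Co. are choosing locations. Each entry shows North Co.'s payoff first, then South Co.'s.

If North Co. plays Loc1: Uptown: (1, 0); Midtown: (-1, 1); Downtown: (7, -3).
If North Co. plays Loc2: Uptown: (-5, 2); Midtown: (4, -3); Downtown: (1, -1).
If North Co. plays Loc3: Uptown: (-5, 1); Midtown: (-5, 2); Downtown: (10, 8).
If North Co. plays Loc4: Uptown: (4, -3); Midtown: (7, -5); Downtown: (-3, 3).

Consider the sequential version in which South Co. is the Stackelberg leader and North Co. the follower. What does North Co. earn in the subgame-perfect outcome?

Backward induction with South Co. moving first.
- Uptown → North Co. plays Loc4 (best of 1, -5, -5, 4); South Co. gets -3.
- Midtown → North Co. plays Loc4 (best of -1, 4, -5, 7); South Co. gets -5.
- Downtown → North Co. plays Loc3 (best of 7, 1, 10, -3); South Co. gets 8.
Maximizing over -3, -5, 8, South Co. chooses Downtown. Subgame-perfect outcome: (Loc3, Downtown) with payoffs (10, 8).

10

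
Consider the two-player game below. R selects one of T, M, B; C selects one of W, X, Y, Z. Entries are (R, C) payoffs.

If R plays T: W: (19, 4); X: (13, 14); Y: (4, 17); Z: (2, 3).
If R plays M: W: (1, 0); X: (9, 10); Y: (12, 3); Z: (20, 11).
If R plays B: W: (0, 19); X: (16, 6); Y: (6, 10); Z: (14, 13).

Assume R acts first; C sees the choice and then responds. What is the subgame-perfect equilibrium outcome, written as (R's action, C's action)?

(M, Z)

C best-responds to each possible R move:
- T → C plays Y (best of 4, 14, 17, 3); R gets 4.
- M → C plays Z (best of 0, 10, 3, 11); R gets 20.
- B → C plays W (best of 19, 6, 10, 13); R gets 0.
Among 4, 20, 0, the best is 20 at M. Subgame-perfect outcome: (M, Z) with payoffs (20, 11).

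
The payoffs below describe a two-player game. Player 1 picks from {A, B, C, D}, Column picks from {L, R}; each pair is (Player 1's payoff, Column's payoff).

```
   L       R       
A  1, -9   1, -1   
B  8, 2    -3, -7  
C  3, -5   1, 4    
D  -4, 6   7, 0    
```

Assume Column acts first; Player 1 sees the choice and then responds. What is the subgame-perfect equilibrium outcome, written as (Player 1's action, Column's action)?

Backward induction with Column moving first.
- L: Player 1 compares 1, 8, 3, -4 and picks B; Column would get 2.
- R: Player 1 compares 1, -3, 1, 7 and picks D; Column would get 0.
Among 2, 0, the best is 2 at L. Subgame-perfect outcome: (B, L) with payoffs (8, 2).

(B, L)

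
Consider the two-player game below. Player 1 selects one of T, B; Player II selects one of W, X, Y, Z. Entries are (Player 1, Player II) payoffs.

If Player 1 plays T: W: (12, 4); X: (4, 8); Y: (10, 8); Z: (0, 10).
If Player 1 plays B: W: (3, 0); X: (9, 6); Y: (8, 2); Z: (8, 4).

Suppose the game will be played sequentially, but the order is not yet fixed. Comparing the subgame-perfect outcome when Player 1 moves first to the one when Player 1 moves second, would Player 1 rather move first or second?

second

If Player 1 leads: Player II's best replies are T→Z, B→X; Player 1's induced payoffs 0, 9; outcome (B, X), payoffs (9, 6).
If Player II leads: Player 1's best replies are W→T, X→B, Y→T, Z→B; Player II's induced payoffs 4, 6, 8, 4; outcome (T, Y), payoffs (10, 8).
Player 1 gets 9 moving first and 10 moving second, so Player 1 prefers to move second.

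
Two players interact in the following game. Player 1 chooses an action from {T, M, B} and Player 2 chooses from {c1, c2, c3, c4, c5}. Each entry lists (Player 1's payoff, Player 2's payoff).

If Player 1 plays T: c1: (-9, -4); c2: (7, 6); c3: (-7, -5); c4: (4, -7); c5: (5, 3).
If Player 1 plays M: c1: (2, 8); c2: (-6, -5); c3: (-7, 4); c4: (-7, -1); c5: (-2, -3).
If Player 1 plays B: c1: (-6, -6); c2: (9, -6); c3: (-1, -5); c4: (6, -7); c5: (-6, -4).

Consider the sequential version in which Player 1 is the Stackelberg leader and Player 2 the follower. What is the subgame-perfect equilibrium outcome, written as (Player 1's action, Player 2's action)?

Work backward from Player 2's decision.
- T: BR = c2, leader payoff 7.
- M: BR = c1, leader payoff 2.
- B: BR = c5, leader payoff -6.
Player 1's induced payoffs are 7, 2, -6, so Player 1 commits to T. Subgame-perfect outcome: (T, c2) with payoffs (7, 6).

(T, c2)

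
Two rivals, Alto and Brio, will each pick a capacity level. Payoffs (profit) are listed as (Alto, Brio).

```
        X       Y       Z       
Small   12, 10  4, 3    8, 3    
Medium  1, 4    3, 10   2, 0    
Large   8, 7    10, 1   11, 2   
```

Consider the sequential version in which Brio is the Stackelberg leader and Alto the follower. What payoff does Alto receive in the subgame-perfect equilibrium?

12

Work backward from Alto's decision.
- X: BR = Small, leader payoff 10.
- Y: BR = Large, leader payoff 1.
- Z: BR = Large, leader payoff 2.
Brio's induced payoffs are 10, 1, 2, so Brio commits to X. Subgame-perfect outcome: (Small, X) with payoffs (12, 10).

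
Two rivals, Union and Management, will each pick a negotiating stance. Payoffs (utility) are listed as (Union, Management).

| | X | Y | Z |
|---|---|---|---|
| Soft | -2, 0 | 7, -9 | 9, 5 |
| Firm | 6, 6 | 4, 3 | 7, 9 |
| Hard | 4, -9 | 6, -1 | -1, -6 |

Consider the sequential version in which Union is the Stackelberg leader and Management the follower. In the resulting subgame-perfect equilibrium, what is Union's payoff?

Management best-responds to each possible Union move:
- Soft: BR = Z, leader payoff 9.
- Firm: BR = Z, leader payoff 7.
- Hard: BR = Y, leader payoff 6.
Among 9, 7, 6, the best is 9 at Soft. Subgame-perfect outcome: (Soft, Z) with payoffs (9, 5).

9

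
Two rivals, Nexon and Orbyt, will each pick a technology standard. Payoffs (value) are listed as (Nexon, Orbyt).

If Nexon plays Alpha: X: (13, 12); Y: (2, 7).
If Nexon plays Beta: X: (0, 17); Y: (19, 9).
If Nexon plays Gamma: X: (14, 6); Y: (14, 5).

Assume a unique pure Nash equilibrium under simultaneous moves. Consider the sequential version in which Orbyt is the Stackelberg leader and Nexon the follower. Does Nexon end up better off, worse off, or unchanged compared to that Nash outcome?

better off

Solve by backward induction (Orbyt leads).
- X → Nexon plays Gamma (best of 13, 0, 14); Orbyt gets 6.
- Y → Nexon plays Beta (best of 2, 19, 14); Orbyt gets 9.
Among 6, 9, the best is 9 at Y. Subgame-perfect outcome: (Beta, Y) with payoffs (19, 9).
Now find the simultaneous Nash equilibrium.
Nexon's best replies: X→Gamma; Y→Beta.
Orbyt's best replies: Alpha→X; Beta→X; Gamma→X.
The unique mutual best reply is (Gamma, X), giving (14, 6).
Nexon earns 19 sequentially versus 14 at the Nash outcome: better off.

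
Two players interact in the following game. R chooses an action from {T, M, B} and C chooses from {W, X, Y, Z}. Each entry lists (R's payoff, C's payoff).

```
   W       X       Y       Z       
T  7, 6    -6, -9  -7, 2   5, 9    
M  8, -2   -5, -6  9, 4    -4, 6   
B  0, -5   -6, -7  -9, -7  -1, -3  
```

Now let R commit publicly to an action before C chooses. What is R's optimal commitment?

T

Backward induction with R moving first.
- T → C plays Z (best of 6, -9, 2, 9); R gets 5.
- M → C plays Z (best of -2, -6, 4, 6); R gets -4.
- B → C plays Z (best of -5, -7, -7, -3); R gets -1.
R's induced payoffs are 5, -4, -1, so R commits to T. Subgame-perfect outcome: (T, Z) with payoffs (5, 9).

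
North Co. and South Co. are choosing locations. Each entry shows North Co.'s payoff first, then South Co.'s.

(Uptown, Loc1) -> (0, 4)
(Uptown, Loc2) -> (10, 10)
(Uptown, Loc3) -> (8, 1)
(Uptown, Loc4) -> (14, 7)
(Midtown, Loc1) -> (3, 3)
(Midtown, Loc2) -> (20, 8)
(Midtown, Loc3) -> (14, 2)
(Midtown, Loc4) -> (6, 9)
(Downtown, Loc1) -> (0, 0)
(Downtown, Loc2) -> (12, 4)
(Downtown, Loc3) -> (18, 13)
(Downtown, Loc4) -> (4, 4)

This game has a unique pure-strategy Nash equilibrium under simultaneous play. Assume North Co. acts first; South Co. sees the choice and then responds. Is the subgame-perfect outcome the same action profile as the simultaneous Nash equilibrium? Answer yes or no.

yes

Work backward from South Co.'s decision.
- Uptown: BR = Loc2, leader payoff 10.
- Midtown: BR = Loc4, leader payoff 6.
- Downtown: BR = Loc3, leader payoff 18.
Among 10, 6, 18, the best is 18 at Downtown. Subgame-perfect outcome: (Downtown, Loc3) with payoffs (18, 13).
Under simultaneous play:
North Co.'s best replies: Loc1→Midtown; Loc2→Midtown; Loc3→Downtown; Loc4→Uptown.
South Co.'s best replies: Uptown→Loc2; Midtown→Loc4; Downtown→Loc3.
Only (Downtown, Loc3) has each player best-responding; Nash payoffs (18, 13).
Sequential outcome (Downtown, Loc3) coincides with the Nash profile (Downtown, Loc3).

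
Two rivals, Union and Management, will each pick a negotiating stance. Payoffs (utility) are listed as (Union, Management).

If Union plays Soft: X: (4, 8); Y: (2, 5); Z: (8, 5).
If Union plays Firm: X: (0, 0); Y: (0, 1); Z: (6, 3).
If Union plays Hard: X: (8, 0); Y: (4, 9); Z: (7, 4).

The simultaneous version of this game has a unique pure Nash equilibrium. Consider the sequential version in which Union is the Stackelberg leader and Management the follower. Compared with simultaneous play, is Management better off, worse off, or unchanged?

Solve by backward induction (Union leads).
- Soft: BR = X, leader payoff 4.
- Firm: BR = Z, leader payoff 6.
- Hard: BR = Y, leader payoff 4.
Among 4, 6, 4, the best is 6 at Firm. Subgame-perfect outcome: (Firm, Z) with payoffs (6, 3).
Now find the simultaneous Nash equilibrium.
Union's best replies: X→Hard; Y→Hard; Z→Soft.
Management's best replies: Soft→X; Firm→Z; Hard→Y.
The unique mutual best reply is (Hard, Y), giving (4, 9).
Management earns 3 sequentially versus 9 at the Nash outcome: worse off.

worse off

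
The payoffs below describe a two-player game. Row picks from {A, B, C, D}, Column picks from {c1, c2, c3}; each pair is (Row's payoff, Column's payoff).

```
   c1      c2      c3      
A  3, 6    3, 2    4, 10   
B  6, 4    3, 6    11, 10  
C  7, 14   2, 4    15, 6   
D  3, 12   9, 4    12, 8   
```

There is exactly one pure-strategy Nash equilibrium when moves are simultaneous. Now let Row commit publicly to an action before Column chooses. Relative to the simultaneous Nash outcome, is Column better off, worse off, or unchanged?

worse off

Column best-responds to each possible Row move:
- A: Column compares 6, 2, 10 and picks c3; Row would get 4.
- B: Column compares 4, 6, 10 and picks c3; Row would get 11.
- C: Column compares 14, 4, 6 and picks c1; Row would get 7.
- D: Column compares 12, 4, 8 and picks c1; Row would get 3.
Row's induced payoffs are 4, 11, 7, 3, so Row commits to B. Subgame-perfect outcome: (B, c3) with payoffs (11, 10).
For the simultaneous game, intersect best replies.
Row's best replies: c1→C; c2→D; c3→C.
Column's best replies: A→c3; B→c3; C→c1; D→c1.
Only (C, c1) has each player best-responding; Nash payoffs (7, 14).
Column earns 10 sequentially versus 14 at the Nash outcome: worse off.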